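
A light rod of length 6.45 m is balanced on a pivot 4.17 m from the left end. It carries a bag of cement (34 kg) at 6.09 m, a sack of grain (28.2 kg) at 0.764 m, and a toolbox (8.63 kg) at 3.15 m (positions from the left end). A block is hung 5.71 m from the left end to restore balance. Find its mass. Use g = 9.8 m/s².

m ≈ 25.7 kg

Take moments about the pivot (at 4.17 m from the left end).
Bag of cement: 34 × 9.8 = 333.2 N down at 6.09 m → arm 1.92 m, τ = 333.2 × 1.92 = 639.7 N·m clockwise.
Sack of grain: 28.2 × 9.8 = 276.4 N down at 0.764 m → arm 3.406 m, τ = 276.4 × 3.406 = 941.4 N·m counterclockwise.
Toolbox: 8.63 × 9.8 = 84.57 N down at 3.15 m → arm 1.02 m, τ = 84.57 × 1.02 = 86.26 N·m counterclockwise.
Net moment of known loads = 388 N·m counterclockwise.
An unknown mass m at 5.71 m has arm 1.54 m; its moment is m·g·1.54 clockwise.
For rotational equilibrium, m × 9.8 × 1.54 = 388, so m = 388 / (9.8 × 1.54) = 25.7 kg.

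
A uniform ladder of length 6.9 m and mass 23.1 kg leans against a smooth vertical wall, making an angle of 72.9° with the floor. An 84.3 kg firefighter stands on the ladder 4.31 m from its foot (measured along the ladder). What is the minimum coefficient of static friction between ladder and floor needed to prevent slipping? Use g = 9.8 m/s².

Take moments about the foot of the ladder.
Ladder weight 23.1×9.8 = 226.4 N acts at 3.45 m along the ladder; its horizontal arm is 3.45·cos72.9° = 1.014 m → τ = 229.6 N·m clockwise.
Firefighter: 84.3×9.8 = 826.1 N at 4.31 m → arm 1.267 m → τ = 1047 N·m clockwise.
Wall normal N acts horizontally at the top; its moment arm is the height L sinθ = 6.9·sin72.9° = 6.595 m, counterclockwise.
Setting net torque to zero: N × 6.595 = 1277 → N = 193.6 N.
ΣFx = 0 ⇒ f = N_wall = 193.6 N. ΣFy = 0 ⇒ N_floor = 1052 N.
μ_min = f / N_floor = 193.6 / 1052 = 0.184.

μ_min ≈ 0.184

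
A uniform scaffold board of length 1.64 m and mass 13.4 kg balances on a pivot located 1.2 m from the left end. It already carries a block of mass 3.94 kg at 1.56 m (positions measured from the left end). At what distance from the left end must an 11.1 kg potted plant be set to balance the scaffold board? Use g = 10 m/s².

x ≈ 1.53 m from the left end

Sum moments about the pivot (at 1.2 m from the left end) (the support reaction has zero arm there).
Beam weight: 13.4 × 10 = 134 N down at 0.82 m → arm 0.38 m, τ = 134 × 0.38 = 50.92 N·m counterclockwise.
Block: 3.94 × 10 = 39.4 N down at 1.56 m → arm 0.36 m, τ = 39.4 × 0.36 = 14.18 N·m clockwise.
Net moment of existing loads = 36.74 N·m counterclockwise.
The potted plant weighs 11.1 × 10 = 111 N and must supply an equal clockwise moment, so its lever arm about the pivot is 36.74 / 111 = 0.331 m.
That puts it at 1.2 + 0.331 = 1.53 m from the left end.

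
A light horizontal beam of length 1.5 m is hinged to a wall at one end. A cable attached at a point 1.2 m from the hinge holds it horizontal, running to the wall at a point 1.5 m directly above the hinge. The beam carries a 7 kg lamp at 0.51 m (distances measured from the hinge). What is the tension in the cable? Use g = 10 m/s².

T ≈ 38.1 N

Sum moments about the hinge (the unknown hinge reaction has zero arm there).
Lamp: 7 × 10 = 70 N down at 0.51 m → arm 0.51 m, τ = 70 × 0.51 = 35.7 N·m clockwise.
Total clockwise load moment = 35.7 N·m.
The cable tension T acts at 1.2 m; only its component perpendicular to the beam, T sinθ, produces torque. sinθ = h/√(h²+d²) = 1.5/√(1.5²+1.2²) = 0.7809.
For rotational equilibrium, T × 1.2 × 0.7809 = 35.7, so T = 35.7 / 0.9371 = 38.1 N.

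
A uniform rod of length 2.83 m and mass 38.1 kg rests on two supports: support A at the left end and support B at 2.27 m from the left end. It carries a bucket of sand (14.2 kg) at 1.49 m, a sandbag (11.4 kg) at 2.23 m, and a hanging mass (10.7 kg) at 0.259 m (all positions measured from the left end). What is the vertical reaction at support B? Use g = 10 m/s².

Choose support A as the axis so its reaction then has zero moment arm.
Beam weight: 38.1 × 10 = 381 N down at 1.415 m → arm 1.415 m, τ = 381 × 1.415 = 539.1 N·m clockwise.
Bucket of sand: 14.2 × 10 = 142 N down at 1.49 m → arm 1.49 m, τ = 142 × 1.49 = 211.6 N·m clockwise.
Sandbag: 11.4 × 10 = 114 N down at 2.23 m → arm 2.23 m, τ = 114 × 2.23 = 254.2 N·m clockwise.
Hanging mass: 10.7 × 10 = 107 N down at 0.259 m → arm 0.259 m, τ = 107 × 0.259 = 27.71 N·m clockwise.
Net load moment about support A = 1033 N·m clockwise.
Reaction R at support B is upward at 2.27 m, arm 2.27 m → moment R × 2.27 counterclockwise.
Στ = 0 ⇒ R × 2.27 = 1033 ⇒ R = 455 N.

R_B ≈ 455 N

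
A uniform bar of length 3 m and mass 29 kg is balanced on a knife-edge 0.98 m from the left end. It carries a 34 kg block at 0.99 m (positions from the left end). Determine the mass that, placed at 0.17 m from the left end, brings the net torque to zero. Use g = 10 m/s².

m ≈ 19 kg

Sum moments about the knife-edge (at 0.98 m from the left end) (the support reaction has zero arm there).
Beam weight: 29 × 10 = 290 N down at 1.5 m → arm 0.52 m, τ = 290 × 0.52 = 150.8 N·m clockwise.
Block: 34 × 10 = 340 N down at 0.99 m → arm 0.01 m, τ = 340 × 0.01 = 3.4 N·m clockwise.
Net moment of known loads = 154.2 N·m clockwise.
An unknown mass m at 0.17 m has arm 0.81 m; its moment is m·g·0.81 counterclockwise.
Balancing moments: m × 10 × 0.81 = 154.2, giving m = 154.2 / (10 × 0.81) = 19 kg.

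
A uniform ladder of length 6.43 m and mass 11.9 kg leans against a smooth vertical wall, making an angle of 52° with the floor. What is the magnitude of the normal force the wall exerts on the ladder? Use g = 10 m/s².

N_wall ≈ 46.5 N

Take moments about the foot of the ladder.
Ladder weight 11.9×10 = 119 N acts at 3.215 m along the ladder; its horizontal arm is 3.215·cos52° = 1.979 m → τ = 235.5 N·m clockwise.
Wall normal N acts horizontally at the top; its moment arm is the height L sinθ = 6.43·sin52° = 5.067 m, counterclockwise.
Setting net torque to zero: N × 5.067 = 235.5 → N = 46.5 N.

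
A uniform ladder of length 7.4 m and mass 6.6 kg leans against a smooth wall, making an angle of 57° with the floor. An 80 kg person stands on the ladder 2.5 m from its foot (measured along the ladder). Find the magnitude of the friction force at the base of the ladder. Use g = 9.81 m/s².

Sum moments about the foot of the ladder (the floor normal and friction both act there and drop out).
Ladder weight 6.6×9.81 = 64.75 N acts at 3.7 m along the ladder; its horizontal arm is 3.7·cos57° = 2.015 m → τ = 130.5 N·m clockwise.
Person: 80×9.81 = 784.8 N at 2.5 m → arm 1.362 m → τ = 1069 N·m clockwise.
Wall normal N acts horizontally at the top; its moment arm is the height L sinθ = 7.4·sin57° = 6.206 m, counterclockwise.
Balancing moments: N × 6.206 = 1200, giving N = 193 N.
ΣFx = 0: friction at the foot balances the wall's push, so f = N_wall = 193 N.

f ≈ 193 N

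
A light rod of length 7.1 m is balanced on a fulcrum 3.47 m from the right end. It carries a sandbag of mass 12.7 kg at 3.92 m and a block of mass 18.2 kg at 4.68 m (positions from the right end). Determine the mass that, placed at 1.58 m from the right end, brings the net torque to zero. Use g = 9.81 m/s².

m ≈ 14.7 kg

Taking torques about the fulcrum (at 3.47 m from the right end):
Sandbag: 12.7 × 9.81 = 124.6 N down at 3.92 m → arm 0.45 m, τ = 124.6 × 0.45 = 56.07 N·m counterclockwise.
Block: 18.2 × 9.81 = 178.5 N down at 4.68 m → arm 1.21 m, τ = 178.5 × 1.21 = 216 N·m counterclockwise.
Net moment of known loads = 272.1 N·m counterclockwise.
An unknown mass m at 1.58 m has arm 1.89 m; its moment is m·g·1.89 clockwise.
Balancing moments: m × 9.81 × 1.89 = 272.1, giving m = 272.1 / (9.81 × 1.89) = 14.7 kg.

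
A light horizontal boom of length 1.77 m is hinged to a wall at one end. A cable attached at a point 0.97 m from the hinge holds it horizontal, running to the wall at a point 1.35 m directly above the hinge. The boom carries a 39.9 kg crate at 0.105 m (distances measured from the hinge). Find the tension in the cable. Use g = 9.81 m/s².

Choose the hinge as the axis so the unknown hinge reaction has zero arm there.
Crate: 39.9 × 9.81 = 391.4 N down at 0.105 m → arm 0.105 m, τ = 391.4 × 0.105 = 41.1 N·m clockwise.
Total clockwise load moment = 41.1 N·m.
The cable tension T acts at 0.97 m; only its component perpendicular to the boom, T sinθ, produces torque. sinθ = h/√(h²+d²) = 1.35/√(1.35²+0.97²) = 0.8121.
Balancing moments: T × 0.97 × 0.8121 = 41.1, giving T = 41.1 / 0.7877 = 52.2 N.

T ≈ 52.2 N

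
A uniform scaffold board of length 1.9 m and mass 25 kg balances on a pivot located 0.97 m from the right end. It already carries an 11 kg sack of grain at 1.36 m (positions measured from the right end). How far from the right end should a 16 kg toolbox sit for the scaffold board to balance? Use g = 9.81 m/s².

x ≈ 0.733 m from the right end

Sum moments about the pivot (at 0.97 m from the right end) (the support reaction has zero arm there).
Beam weight: 25 × 9.81 = 245.2 N down at 0.95 m → arm 0.02 m, τ = 245.2 × 0.02 = 4.904 N·m clockwise.
Sack of grain: 11 × 9.81 = 107.9 N down at 1.36 m → arm 0.39 m, τ = 107.9 × 0.39 = 42.08 N·m counterclockwise.
Net moment of existing loads = 37.18 N·m counterclockwise.
The toolbox weighs 16 × 9.81 = 157 N and must supply an equal clockwise moment, so its lever arm about the pivot is 37.18 / 157 = 0.237 m.
That puts it at 0.97 − 0.237 = 0.733 m from the right end.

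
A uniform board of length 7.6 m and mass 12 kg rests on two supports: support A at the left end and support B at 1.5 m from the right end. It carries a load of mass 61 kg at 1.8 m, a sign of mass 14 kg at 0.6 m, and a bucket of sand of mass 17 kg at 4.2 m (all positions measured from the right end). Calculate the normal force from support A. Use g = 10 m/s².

Sum moments about support B (its reaction then has zero moment arm).
Beam weight: 12 × 10 = 120 N down at 3.8 m → arm 2.3 m, τ = 120 × 2.3 = 276 N·m counterclockwise.
Load: 61 × 10 = 610 N down at 1.8 m → arm 0.3 m, τ = 610 × 0.3 = 183 N·m counterclockwise.
Sign: 14 × 10 = 140 N down at 0.6 m → arm 0.9 m, τ = 140 × 0.9 = 126 N·m clockwise.
Bucket of sand: 17 × 10 = 170 N down at 4.2 m → arm 2.7 m, τ = 170 × 2.7 = 459 N·m counterclockwise.
Net load moment about support B = 792 N·m counterclockwise.
Reaction R at support A is upward at 7.6 m, arm 6.1 m → moment R × 6.1 clockwise.
For rotational equilibrium, R × 6.1 = 792, so R = 130 N.

R_A ≈ 130 N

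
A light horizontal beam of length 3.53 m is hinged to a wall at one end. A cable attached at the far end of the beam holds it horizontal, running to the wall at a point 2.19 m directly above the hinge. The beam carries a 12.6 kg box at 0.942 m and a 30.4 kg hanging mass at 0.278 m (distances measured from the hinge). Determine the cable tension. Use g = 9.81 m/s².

Take moments about the hinge.
Box: 12.6 × 9.81 = 123.6 N down at 0.942 m → arm 0.942 m, τ = 123.6 × 0.942 = 116.4 N·m clockwise.
Hanging mass: 30.4 × 9.81 = 298.2 N down at 0.278 m → arm 0.278 m, τ = 298.2 × 0.278 = 82.9 N·m clockwise.
Total clockwise load moment = 199.3 N·m.
The cable tension T acts at 3.53 m; only its component perpendicular to the beam, T sinθ, produces torque. sinθ = h/√(h²+d²) = 2.19/√(2.19²+3.53²) = 0.5272.
Setting net torque to zero: T × 3.53 × 0.5272 = 199.3 → T = 199.3 / 1.861 = 107 N.

T ≈ 107 N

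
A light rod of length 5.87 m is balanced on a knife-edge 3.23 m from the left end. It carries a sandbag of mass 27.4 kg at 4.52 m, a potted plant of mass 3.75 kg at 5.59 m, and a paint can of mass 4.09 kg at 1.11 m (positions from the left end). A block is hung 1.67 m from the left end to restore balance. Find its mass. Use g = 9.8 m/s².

m ≈ 22.8 kg

Take moments about the knife-edge (at 3.23 m from the left end).
Sandbag: 27.4 × 9.8 = 268.5 N down at 4.52 m → arm 1.29 m, τ = 268.5 × 1.29 = 346.4 N·m clockwise.
Potted plant: 3.75 × 9.8 = 36.75 N down at 5.59 m → arm 2.36 m, τ = 36.75 × 2.36 = 86.73 N·m clockwise.
Paint can: 4.09 × 9.8 = 40.08 N down at 1.11 m → arm 2.12 m, τ = 40.08 × 2.12 = 84.97 N·m counterclockwise.
Net moment of known loads = 348.2 N·m clockwise.
An unknown mass m at 1.67 m has arm 1.56 m; its moment is m·g·1.56 counterclockwise.
For rotational equilibrium, m × 9.8 × 1.56 = 348.2, so m = 348.2 / (9.8 × 1.56) = 22.8 kg.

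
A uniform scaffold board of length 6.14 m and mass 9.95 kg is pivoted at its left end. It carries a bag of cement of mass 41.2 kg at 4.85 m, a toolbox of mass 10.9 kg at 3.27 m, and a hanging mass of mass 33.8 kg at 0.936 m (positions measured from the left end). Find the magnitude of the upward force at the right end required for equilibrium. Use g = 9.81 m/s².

F ≈ 476 N

Take moments about the left end.
Beam weight: 9.95 × 9.81 = 97.61 N down at 3.07 m → arm 3.07 m, τ = 97.61 × 3.07 = 299.7 N·m clockwise.
Bag of cement: 41.2 × 9.81 = 404.2 N down at 4.85 m → arm 4.85 m, τ = 404.2 × 4.85 = 1960 N·m clockwise.
Toolbox: 10.9 × 9.81 = 106.9 N down at 3.27 m → arm 3.27 m, τ = 106.9 × 3.27 = 349.6 N·m clockwise.
Hanging mass: 33.8 × 9.81 = 331.6 N down at 0.936 m → arm 0.936 m, τ = 331.6 × 0.936 = 310.4 N·m clockwise.
Net moment of the loads = 2920 N·m clockwise.
The upward force F acts at the right end, arm 6.14 m, giving F × 6.14 counterclockwise.
Balancing moments: F × 6.14 = 2920, giving F = 2920 / 6.14 = 476 N.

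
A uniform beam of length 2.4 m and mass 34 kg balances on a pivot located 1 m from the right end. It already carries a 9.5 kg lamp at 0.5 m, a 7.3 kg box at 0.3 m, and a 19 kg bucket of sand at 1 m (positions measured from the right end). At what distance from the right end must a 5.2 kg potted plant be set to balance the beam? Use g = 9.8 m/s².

Choose the pivot (at 1 m from the right end) as the axis so the support reaction has zero arm there.
Beam weight: 34 × 9.8 = 333.2 N down at 1.2 m → arm 0.2 m, τ = 333.2 × 0.2 = 66.64 N·m counterclockwise.
Lamp: 9.5 × 9.8 = 93.1 N down at 0.5 m → arm 0.5 m, τ = 93.1 × 0.5 = 46.55 N·m clockwise.
Box: 7.3 × 9.8 = 71.54 N down at 0.3 m → arm 0.7 m, τ = 71.54 × 0.7 = 50.08 N·m clockwise.
Bucket of sand: acts at the pivot, moment arm 0 → no torque.
Net moment of existing loads = 29.99 N·m clockwise.
The potted plant weighs 5.2 × 9.8 = 50.96 N and must supply an equal counterclockwise moment, so its lever arm about the pivot is 29.99 / 50.96 = 0.589 m.
That puts it at 1 + 0.589 = 1.59 m from the right end.

x ≈ 1.59 m from the right end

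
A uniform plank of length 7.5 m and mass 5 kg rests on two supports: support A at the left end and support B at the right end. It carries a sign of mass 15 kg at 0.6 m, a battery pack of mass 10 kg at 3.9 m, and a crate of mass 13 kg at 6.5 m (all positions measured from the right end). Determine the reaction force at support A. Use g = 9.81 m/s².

Take moments about support B.
Beam weight: 5 × 9.81 = 49.05 N down at 3.75 m → arm 3.75 m, τ = 49.05 × 3.75 = 183.9 N·m counterclockwise.
Sign: 15 × 9.81 = 147.2 N down at 0.6 m → arm 0.6 m, τ = 147.2 × 0.6 = 88.32 N·m counterclockwise.
Battery pack: 10 × 9.81 = 98.1 N down at 3.9 m → arm 3.9 m, τ = 98.1 × 3.9 = 382.6 N·m counterclockwise.
Crate: 13 × 9.81 = 127.5 N down at 6.5 m → arm 6.5 m, τ = 127.5 × 6.5 = 828.8 N·m counterclockwise.
Net load moment about support B = 1484 N·m counterclockwise.
Reaction R at support A is upward at 7.5 m, arm 7.5 m → moment R × 7.5 clockwise.
Setting net torque to zero: R × 7.5 = 1484 → R = 198 N.

R_A ≈ 198 N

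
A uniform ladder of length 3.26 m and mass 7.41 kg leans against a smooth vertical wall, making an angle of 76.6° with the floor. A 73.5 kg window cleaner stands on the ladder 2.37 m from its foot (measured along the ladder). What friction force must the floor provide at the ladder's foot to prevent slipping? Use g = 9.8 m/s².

Taking torques about the foot of the ladder:
Ladder weight 7.41×9.8 = 72.62 N acts at 1.63 m along the ladder; its horizontal arm is 1.63·cos76.6° = 0.3777 m → τ = 27.43 N·m clockwise.
Window cleaner: 73.5×9.8 = 720.3 N at 2.37 m → arm 0.5492 m → τ = 395.6 N·m clockwise.
Wall normal N acts horizontally at the top; its moment arm is the height L sinθ = 3.26·sin76.6° = 3.171 m, counterclockwise.
Στ = 0 ⇒ N × 3.171 = 423 ⇒ N = 133 N.
ΣFx = 0: friction at the foot balances the wall's push, so f = N_wall = 133 N.

f ≈ 133 N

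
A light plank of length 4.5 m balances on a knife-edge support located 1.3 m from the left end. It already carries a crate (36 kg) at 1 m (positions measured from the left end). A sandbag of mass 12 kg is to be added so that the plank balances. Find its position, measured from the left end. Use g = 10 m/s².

x ≈ 2.2 m from the left end

Take moments about the knife-edge support (at 1.3 m from the left end).
Crate: 36 × 10 = 360 N down at 1 m → arm 0.3 m, τ = 360 × 0.3 = 108 N·m counterclockwise.
Net moment of existing loads = 108 N·m counterclockwise.
The sandbag weighs 12 × 10 = 120 N and must supply an equal clockwise moment, so its lever arm about the knife-edge support is 108 / 120 = 0.9 m.
That puts it at 1.3 + 0.9 = 2.2 m from the left end.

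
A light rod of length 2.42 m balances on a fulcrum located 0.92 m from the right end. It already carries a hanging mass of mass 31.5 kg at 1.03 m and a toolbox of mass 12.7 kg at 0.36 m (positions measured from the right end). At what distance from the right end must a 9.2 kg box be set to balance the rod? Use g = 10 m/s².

x ≈ 1.32 m from the right end

Choose the fulcrum (at 0.92 m from the right end) as the axis so the support reaction has zero arm there.
Hanging mass: 31.5 × 10 = 315 N down at 1.03 m → arm 0.11 m, τ = 315 × 0.11 = 34.65 N·m counterclockwise.
Toolbox: 12.7 × 10 = 127 N down at 0.36 m → arm 0.56 m, τ = 127 × 0.56 = 71.12 N·m clockwise.
Net moment of existing loads = 36.47 N·m clockwise.
The box weighs 9.2 × 10 = 92 N and must supply an equal counterclockwise moment, so its lever arm about the fulcrum is 36.47 / 92 = 0.396 m.
That puts it at 0.92 + 0.396 = 1.32 m from the right end.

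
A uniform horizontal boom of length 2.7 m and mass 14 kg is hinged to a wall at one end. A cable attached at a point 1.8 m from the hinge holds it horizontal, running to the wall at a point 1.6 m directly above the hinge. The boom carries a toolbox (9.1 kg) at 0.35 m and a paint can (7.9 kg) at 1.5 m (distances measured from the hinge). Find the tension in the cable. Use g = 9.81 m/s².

About the hinge:
Beam weight: 14 × 9.81 = 137.3 N down at 1.35 m → arm 1.35 m, τ = 137.3 × 1.35 = 185.4 N·m clockwise.
Toolbox: 9.1 × 9.81 = 89.27 N down at 0.35 m → arm 0.35 m, τ = 89.27 × 0.35 = 31.24 N·m clockwise.
Paint can: 7.9 × 9.81 = 77.5 N down at 1.5 m → arm 1.5 m, τ = 77.5 × 1.5 = 116.2 N·m clockwise.
Total clockwise load moment = 332.8 N·m.
The cable tension T acts at 1.8 m; only its component perpendicular to the boom, T sinθ, produces torque. sinθ = h/√(h²+d²) = 1.6/√(1.6²+1.8²) = 0.6644.
Στ = 0 ⇒ T × 1.8 × 0.6644 = 332.8 ⇒ T = 332.8 / 1.196 = 278 N.

T ≈ 278 N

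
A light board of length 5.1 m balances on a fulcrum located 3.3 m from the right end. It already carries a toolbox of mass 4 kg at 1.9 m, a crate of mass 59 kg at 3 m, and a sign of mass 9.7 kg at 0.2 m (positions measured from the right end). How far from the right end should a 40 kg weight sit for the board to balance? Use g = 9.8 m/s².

x ≈ 4.63 m from the right end

Sum moments about the fulcrum (at 3.3 m from the right end) (the support reaction has zero arm there).
Toolbox: 4 × 9.8 = 39.2 N down at 1.9 m → arm 1.4 m, τ = 39.2 × 1.4 = 54.88 N·m clockwise.
Crate: 59 × 9.8 = 578.2 N down at 3 m → arm 0.3 m, τ = 578.2 × 0.3 = 173.5 N·m clockwise.
Sign: 9.7 × 9.8 = 95.06 N down at 0.2 m → arm 3.1 m, τ = 95.06 × 3.1 = 294.7 N·m clockwise.
Net moment of existing loads = 523.1 N·m clockwise.
The weight weighs 40 × 9.8 = 392 N and must supply an equal counterclockwise moment, so its lever arm about the fulcrum is 523.1 / 392 = 1.33 m.
That puts it at 3.3 + 1.33 = 4.63 m from the right end.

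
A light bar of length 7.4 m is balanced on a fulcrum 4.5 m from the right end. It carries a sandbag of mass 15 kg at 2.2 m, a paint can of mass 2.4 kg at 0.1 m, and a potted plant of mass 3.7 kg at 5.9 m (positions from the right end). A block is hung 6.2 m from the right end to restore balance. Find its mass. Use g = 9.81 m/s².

About the fulcrum (at 4.5 m from the right end):
Sandbag: 15 × 9.81 = 147.2 N down at 2.2 m → arm 2.3 m, τ = 147.2 × 2.3 = 338.6 N·m clockwise.
Paint can: 2.4 × 9.81 = 23.54 N down at 0.1 m → arm 4.4 m, τ = 23.54 × 4.4 = 103.6 N·m clockwise.
Potted plant: 3.7 × 9.81 = 36.3 N down at 5.9 m → arm 1.4 m, τ = 36.3 × 1.4 = 50.82 N·m counterclockwise.
Net moment of known loads = 391.4 N·m clockwise.
An unknown mass m at 6.2 m has arm 1.7 m; its moment is m·g·1.7 counterclockwise.
Balancing moments: m × 9.81 × 1.7 = 391.4, giving m = 391.4 / (9.81 × 1.7) = 23.5 kg.

m ≈ 23.5 kg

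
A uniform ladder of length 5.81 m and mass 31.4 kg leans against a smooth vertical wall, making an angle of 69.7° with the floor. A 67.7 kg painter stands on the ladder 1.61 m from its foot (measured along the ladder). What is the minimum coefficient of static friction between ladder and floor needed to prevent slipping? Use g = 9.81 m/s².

μ_min ≈ 0.129

About the foot of the ladder:
Ladder weight 31.4×9.81 = 308 N acts at 2.905 m along the ladder; its horizontal arm is 2.905·cos69.7° = 1.008 m → τ = 310.5 N·m clockwise.
Painter: 67.7×9.81 = 664.1 N at 1.61 m → arm 0.5586 m → τ = 371 N·m clockwise.
Wall normal N acts horizontally at the top; its moment arm is the height L sinθ = 5.81·sin69.7° = 5.449 m, counterclockwise.
Balancing moments: N × 5.449 = 681.5, giving N = 125.1 N.
ΣFx = 0 ⇒ f = N_wall = 125.1 N. ΣFy = 0 ⇒ N_floor = 972.1 N.
μ_min = f / N_floor = 125.1 / 972.1 = 0.129.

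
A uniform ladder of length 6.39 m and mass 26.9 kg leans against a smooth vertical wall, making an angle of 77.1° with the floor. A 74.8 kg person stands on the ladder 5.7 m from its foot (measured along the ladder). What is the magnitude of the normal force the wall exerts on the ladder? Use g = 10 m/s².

N_wall ≈ 184 N

About the foot of the ladder:
Ladder weight 26.9×10 = 269 N acts at 3.195 m along the ladder; its horizontal arm is 3.195·cos77.1° = 0.7133 m → τ = 191.9 N·m clockwise.
Person: 74.8×10 = 748 N at 5.7 m → arm 1.273 m → τ = 952.2 N·m clockwise.
Wall normal N acts horizontally at the top; its moment arm is the height L sinθ = 6.39·sin77.1° = 6.229 m, counterclockwise.
Balancing moments: N × 6.229 = 1144, giving N = 184 N.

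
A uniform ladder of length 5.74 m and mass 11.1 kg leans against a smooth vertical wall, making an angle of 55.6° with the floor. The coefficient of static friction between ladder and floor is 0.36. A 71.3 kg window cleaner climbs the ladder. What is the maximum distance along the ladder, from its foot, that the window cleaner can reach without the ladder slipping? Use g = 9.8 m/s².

d ≈ 3.04 m

About the foot of the ladder:
Ladder weight 11.1×9.8 = 108.8 N acts at 2.87 m along the ladder; its horizontal arm is 2.87·cos55.6° = 1.621 m → τ = 176.4 N·m clockwise.
Window cleaner weight 71.3×9.8 = 698.7 N at distance d → arm d·cos55.6° → τ = 698.7·d·0.565 clockwise.
Wall normal N at the top has arm L sinθ = 4.736 m counterclockwise, so Στ = 0 gives N·4.736 = 176.4 + 394.8·d.
ΣFy = 0 ⇒ N_floor = 807.5 N, so the maximum friction is μ_s·N_floor = 0.36×807.5 = 290.7 N. ΣFx = 0 ⇒ N_wall = f, so at the slipping point N = 290.7 N.
Substituting: 290.7×4.736 = 176.4 + 394.8·d ⇒ d = (1377 − 176.4) / 394.8 = 3.04 m.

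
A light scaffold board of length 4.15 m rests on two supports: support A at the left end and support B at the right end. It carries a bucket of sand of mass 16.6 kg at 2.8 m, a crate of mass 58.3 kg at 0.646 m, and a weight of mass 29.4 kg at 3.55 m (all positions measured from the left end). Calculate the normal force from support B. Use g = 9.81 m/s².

R_B ≈ 446 N

Take moments about support A.
Bucket of sand: 16.6 × 9.81 = 162.8 N down at 2.8 m → arm 2.8 m, τ = 162.8 × 2.8 = 455.8 N·m clockwise.
Crate: 58.3 × 9.81 = 571.9 N down at 0.646 m → arm 0.646 m, τ = 571.9 × 0.646 = 369.4 N·m clockwise.
Weight: 29.4 × 9.81 = 288.4 N down at 3.55 m → arm 3.55 m, τ = 288.4 × 3.55 = 1024 N·m clockwise.
Net load moment about support A = 1849 N·m clockwise.
Reaction R at support B is upward at 4.15 m, arm 4.15 m → moment R × 4.15 counterclockwise.
Balancing moments: R × 4.15 = 1849, giving R = 446 N.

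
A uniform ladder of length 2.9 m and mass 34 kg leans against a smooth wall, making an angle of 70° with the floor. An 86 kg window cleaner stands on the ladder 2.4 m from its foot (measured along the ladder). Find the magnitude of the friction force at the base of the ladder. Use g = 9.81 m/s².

Sum moments about the foot of the ladder (the floor normal and friction both act there and drop out).
Ladder weight 34×9.81 = 333.5 N acts at 1.45 m along the ladder; its horizontal arm is 1.45·cos70° = 0.4959 m → τ = 165.4 N·m clockwise.
Window cleaner: 86×9.81 = 843.7 N at 2.4 m → arm 0.8208 m → τ = 692.5 N·m clockwise.
Wall normal N acts horizontally at the top; its moment arm is the height L sinθ = 2.9·sin70° = 2.725 m, counterclockwise.
Balancing moments: N × 2.725 = 857.9, giving N = 315 N.
ΣFx = 0: friction at the foot balances the wall's push, so f = N_wall = 315 N.

f ≈ 315 N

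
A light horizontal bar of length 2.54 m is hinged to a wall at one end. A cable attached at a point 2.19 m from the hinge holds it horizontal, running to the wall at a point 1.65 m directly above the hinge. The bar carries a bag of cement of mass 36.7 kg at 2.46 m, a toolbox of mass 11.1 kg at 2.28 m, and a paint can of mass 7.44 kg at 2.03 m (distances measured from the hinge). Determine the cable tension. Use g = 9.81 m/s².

T ≈ 973 N

Choose the hinge as the axis so the unknown hinge reaction has zero arm there.
Bag of cement: 36.7 × 9.81 = 360 N down at 2.46 m → arm 2.46 m, τ = 360 × 2.46 = 885.6 N·m clockwise.
Toolbox: 11.1 × 9.81 = 108.9 N down at 2.28 m → arm 2.28 m, τ = 108.9 × 2.28 = 248.3 N·m clockwise.
Paint can: 7.44 × 9.81 = 72.99 N down at 2.03 m → arm 2.03 m, τ = 72.99 × 2.03 = 148.2 N·m clockwise.
Total clockwise load moment = 1282 N·m.
The cable tension T acts at 2.19 m; only its component perpendicular to the bar, T sinθ, produces torque. sinθ = h/√(h²+d²) = 1.65/√(1.65²+2.19²) = 0.6017.
Setting net torque to zero: T × 2.19 × 0.6017 = 1282 → T = 1282 / 1.318 = 973 N.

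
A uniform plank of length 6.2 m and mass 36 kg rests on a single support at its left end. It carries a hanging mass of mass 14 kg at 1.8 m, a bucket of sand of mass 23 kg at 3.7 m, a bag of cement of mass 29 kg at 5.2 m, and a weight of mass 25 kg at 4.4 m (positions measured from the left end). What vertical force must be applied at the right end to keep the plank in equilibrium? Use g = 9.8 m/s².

Taking torques about the left end:
Beam weight: 36 × 9.8 = 352.8 N down at 3.1 m → arm 3.1 m, τ = 352.8 × 3.1 = 1094 N·m clockwise.
Hanging mass: 14 × 9.8 = 137.2 N down at 1.8 m → arm 1.8 m, τ = 137.2 × 1.8 = 247 N·m clockwise.
Bucket of sand: 23 × 9.8 = 225.4 N down at 3.7 m → arm 3.7 m, τ = 225.4 × 3.7 = 834 N·m clockwise.
Bag of cement: 29 × 9.8 = 284.2 N down at 5.2 m → arm 5.2 m, τ = 284.2 × 5.2 = 1478 N·m clockwise.
Weight: 25 × 9.8 = 245 N down at 4.4 m → arm 4.4 m, τ = 245 × 4.4 = 1078 N·m clockwise.
Net moment of the loads = 4731 N·m clockwise.
The upward force F acts at the right end, arm 6.2 m, giving F × 6.2 counterclockwise.
Balancing moments: F × 6.2 = 4731, giving F = 4731 / 6.2 = 763 N.

F ≈ 763 N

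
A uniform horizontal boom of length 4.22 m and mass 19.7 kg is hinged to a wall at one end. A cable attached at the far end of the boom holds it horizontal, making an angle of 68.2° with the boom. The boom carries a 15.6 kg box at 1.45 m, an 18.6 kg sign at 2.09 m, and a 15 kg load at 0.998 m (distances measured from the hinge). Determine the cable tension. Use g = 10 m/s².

Sum moments about the hinge (the unknown hinge reaction has zero arm there).
Beam weight: 19.7 × 10 = 197 N down at 2.11 m → arm 2.11 m, τ = 197 × 2.11 = 415.7 N·m clockwise.
Box: 15.6 × 10 = 156 N down at 1.45 m → arm 1.45 m, τ = 156 × 1.45 = 226.2 N·m clockwise.
Sign: 18.6 × 10 = 186 N down at 2.09 m → arm 2.09 m, τ = 186 × 2.09 = 388.7 N·m clockwise.
Load: 15 × 10 = 150 N down at 0.998 m → arm 0.998 m, τ = 150 × 0.998 = 149.7 N·m clockwise.
Total clockwise load moment = 1180 N·m.
The cable tension T acts at 4.22 m; only its component perpendicular to the boom, T sinθ, produces torque. sin 68.2° = 0.9285.
For rotational equilibrium, T × 4.22 × 0.9285 = 1180, so T = 1180 / 3.918 = 301 N.

T ≈ 301 N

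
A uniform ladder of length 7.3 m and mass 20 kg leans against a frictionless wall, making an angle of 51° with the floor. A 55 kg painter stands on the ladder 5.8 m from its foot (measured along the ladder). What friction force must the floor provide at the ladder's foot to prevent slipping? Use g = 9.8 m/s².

f ≈ 426 N

Choose the foot of the ladder as the axis so the floor normal and friction both act there and drop out.
Ladder weight 20×9.8 = 196 N acts at 3.65 m along the ladder; its horizontal arm is 3.65·cos51° = 2.297 m → τ = 450.2 N·m clockwise.
Painter: 55×9.8 = 539 N at 5.8 m → arm 3.65 m → τ = 1967 N·m clockwise.
Wall normal N acts horizontally at the top; its moment arm is the height L sinθ = 7.3·sin51° = 5.673 m, counterclockwise.
Setting net torque to zero: N × 5.673 = 2417 → N = 426 N.
ΣFx = 0: friction at the foot balances the wall's push, so f = N_wall = 426 N.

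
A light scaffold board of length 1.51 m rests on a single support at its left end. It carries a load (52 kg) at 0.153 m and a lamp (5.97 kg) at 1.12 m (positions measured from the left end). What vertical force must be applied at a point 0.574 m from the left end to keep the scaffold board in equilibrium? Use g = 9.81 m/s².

F ≈ 250 N

About the left end:
Load: 52 × 9.81 = 510.1 N down at 0.153 m → arm 0.153 m, τ = 510.1 × 0.153 = 78.05 N·m clockwise.
Lamp: 5.97 × 9.81 = 58.57 N down at 1.12 m → arm 1.12 m, τ = 58.57 × 1.12 = 65.6 N·m clockwise.
Net moment of the loads = 143.6 N·m clockwise.
The upward force F acts at a point 0.574 m from the left end, arm 0.574 m, giving F × 0.574 counterclockwise.
For rotational equilibrium, F × 0.574 = 143.6, so F = 143.6 / 0.574 = 250 N.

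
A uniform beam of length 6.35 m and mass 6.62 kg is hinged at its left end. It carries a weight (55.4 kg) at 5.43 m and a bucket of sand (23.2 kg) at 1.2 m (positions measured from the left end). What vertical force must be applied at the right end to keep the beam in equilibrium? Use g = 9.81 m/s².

F ≈ 540 N

Taking torques about the left end:
Beam weight: 6.62 × 9.81 = 64.94 N down at 3.175 m → arm 3.175 m, τ = 64.94 × 3.175 = 206.2 N·m clockwise.
Weight: 55.4 × 9.81 = 543.5 N down at 5.43 m → arm 5.43 m, τ = 543.5 × 5.43 = 2951 N·m clockwise.
Bucket of sand: 23.2 × 9.81 = 227.6 N down at 1.2 m → arm 1.2 m, τ = 227.6 × 1.2 = 273.1 N·m clockwise.
Net moment of the loads = 3430 N·m clockwise.
The upward force F acts at the right end, arm 6.35 m, giving F × 6.35 counterclockwise.
Balancing moments: F × 6.35 = 3430, giving F = 3430 / 6.35 = 540 N.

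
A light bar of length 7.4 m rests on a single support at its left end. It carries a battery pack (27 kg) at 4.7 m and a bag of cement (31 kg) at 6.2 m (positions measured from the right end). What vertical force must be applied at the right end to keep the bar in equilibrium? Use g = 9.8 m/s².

Choose the left end as the axis so the unknown pivot reaction has zero arm there.
Battery pack: 27 × 9.8 = 264.6 N down at 4.7 m → arm 2.7 m, τ = 264.6 × 2.7 = 714.4 N·m clockwise.
Bag of cement: 31 × 9.8 = 303.8 N down at 6.2 m → arm 1.2 m, τ = 303.8 × 1.2 = 364.6 N·m clockwise.
Net moment of the loads = 1079 N·m clockwise.
The upward force F acts at the right end, arm 7.4 m, giving F × 7.4 counterclockwise.
For rotational equilibrium, F × 7.4 = 1079, so F = 1079 / 7.4 = 146 N.

F ≈ 146 N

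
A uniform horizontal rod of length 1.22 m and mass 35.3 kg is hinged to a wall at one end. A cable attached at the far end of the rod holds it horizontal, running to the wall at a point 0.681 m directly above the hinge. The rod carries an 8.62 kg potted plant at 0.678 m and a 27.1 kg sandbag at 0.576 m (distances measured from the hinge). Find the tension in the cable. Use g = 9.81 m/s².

About the hinge:
Beam weight: 35.3 × 9.81 = 346.3 N down at 0.61 m → arm 0.61 m, τ = 346.3 × 0.61 = 211.2 N·m clockwise.
Potted plant: 8.62 × 9.81 = 84.56 N down at 0.678 m → arm 0.678 m, τ = 84.56 × 0.678 = 57.33 N·m clockwise.
Sandbag: 27.1 × 9.81 = 265.9 N down at 0.576 m → arm 0.576 m, τ = 265.9 × 0.576 = 153.2 N·m clockwise.
Total clockwise load moment = 421.7 N·m.
The cable tension T acts at 1.22 m; only its component perpendicular to the rod, T sinθ, produces torque. sinθ = h/√(h²+d²) = 0.681/√(0.681²+1.22²) = 0.4874.
For rotational equilibrium, T × 1.22 × 0.4874 = 421.7, so T = 421.7 / 0.5946 = 709 N.

T ≈ 709 N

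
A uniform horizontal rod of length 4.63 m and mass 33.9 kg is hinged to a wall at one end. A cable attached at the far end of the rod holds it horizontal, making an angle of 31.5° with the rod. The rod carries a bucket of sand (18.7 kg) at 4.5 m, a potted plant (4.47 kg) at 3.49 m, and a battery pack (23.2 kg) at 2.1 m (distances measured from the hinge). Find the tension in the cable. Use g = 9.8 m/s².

Take moments about the hinge.
Beam weight: 33.9 × 9.8 = 332.2 N down at 2.315 m → arm 2.315 m, τ = 332.2 × 2.315 = 769 N·m clockwise.
Bucket of sand: 18.7 × 9.8 = 183.3 N down at 4.5 m → arm 4.5 m, τ = 183.3 × 4.5 = 824.9 N·m clockwise.
Potted plant: 4.47 × 9.8 = 43.81 N down at 3.49 m → arm 3.49 m, τ = 43.81 × 3.49 = 152.9 N·m clockwise.
Battery pack: 23.2 × 9.8 = 227.4 N down at 2.1 m → arm 2.1 m, τ = 227.4 × 2.1 = 477.5 N·m clockwise.
Total clockwise load moment = 2224 N·m.
The cable tension T acts at 4.63 m; only its component perpendicular to the rod, T sinθ, produces torque. sin 31.5° = 0.5225.
Setting net torque to zero: T × 4.63 × 0.5225 = 2224 → T = 2224 / 2.419 = 919 N.

T ≈ 919 N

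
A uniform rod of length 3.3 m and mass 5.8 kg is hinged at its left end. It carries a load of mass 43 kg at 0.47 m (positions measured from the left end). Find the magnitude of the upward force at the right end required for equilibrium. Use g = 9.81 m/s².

F ≈ 88.5 N

Choose the left end as the axis so the unknown pivot reaction has zero arm there.
Beam weight: 5.8 × 9.81 = 56.9 N down at 1.65 m → arm 1.65 m, τ = 56.9 × 1.65 = 93.88 N·m clockwise.
Load: 43 × 9.81 = 421.8 N down at 0.47 m → arm 0.47 m, τ = 421.8 × 0.47 = 198.2 N·m clockwise.
Net moment of the loads = 292.1 N·m clockwise.
The upward force F acts at the right end, arm 3.3 m, giving F × 3.3 counterclockwise.
Balancing moments: F × 3.3 = 292.1, giving F = 292.1 / 3.3 = 88.5 N.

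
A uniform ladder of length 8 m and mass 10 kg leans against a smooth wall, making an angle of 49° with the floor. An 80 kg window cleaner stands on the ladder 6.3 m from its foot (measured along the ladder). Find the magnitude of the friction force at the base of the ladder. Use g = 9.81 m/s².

Taking torques about the foot of the ladder:
Ladder weight 10×9.81 = 98.1 N acts at 4 m along the ladder; its horizontal arm is 4·cos49° = 2.624 m → τ = 257.4 N·m clockwise.
Window cleaner: 80×9.81 = 784.8 N at 6.3 m → arm 4.133 m → τ = 3244 N·m clockwise.
Wall normal N acts horizontally at the top; its moment arm is the height L sinθ = 8·sin49° = 6.038 m, counterclockwise.
Balancing moments: N × 6.038 = 3501, giving N = 580 N.
ΣFx = 0: friction at the foot balances the wall's push, so f = N_wall = 580 N.

f ≈ 580 N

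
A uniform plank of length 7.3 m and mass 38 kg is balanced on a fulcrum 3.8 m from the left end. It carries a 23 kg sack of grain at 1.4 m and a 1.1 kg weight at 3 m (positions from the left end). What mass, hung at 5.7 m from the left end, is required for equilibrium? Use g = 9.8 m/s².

Taking torques about the fulcrum (at 3.8 m from the left end):
Beam weight: 38 × 9.8 = 372.4 N down at 3.65 m → arm 0.15 m, τ = 372.4 × 0.15 = 55.86 N·m counterclockwise.
Sack of grain: 23 × 9.8 = 225.4 N down at 1.4 m → arm 2.4 m, τ = 225.4 × 2.4 = 541 N·m counterclockwise.
Weight: 1.1 × 9.8 = 10.78 N down at 3 m → arm 0.8 m, τ = 10.78 × 0.8 = 8.624 N·m counterclockwise.
Net moment of known loads = 605.5 N·m counterclockwise.
An unknown mass m at 5.7 m has arm 1.9 m; its moment is m·g·1.9 clockwise.
Setting net torque to zero: m × 9.8 × 1.9 = 605.5 → m = 605.5 / (9.8 × 1.9) = 32.5 kg.

m ≈ 32.5 kg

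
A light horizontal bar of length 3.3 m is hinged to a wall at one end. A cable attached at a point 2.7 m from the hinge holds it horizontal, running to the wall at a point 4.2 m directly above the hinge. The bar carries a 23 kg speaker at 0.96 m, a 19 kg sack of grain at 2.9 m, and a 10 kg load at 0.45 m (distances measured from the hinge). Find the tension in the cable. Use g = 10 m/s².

Take moments about the hinge.
Speaker: 23 × 10 = 230 N down at 0.96 m → arm 0.96 m, τ = 230 × 0.96 = 220.8 N·m clockwise.
Sack of grain: 19 × 10 = 190 N down at 2.9 m → arm 2.9 m, τ = 190 × 2.9 = 551 N·m clockwise.
Load: 10 × 10 = 100 N down at 0.45 m → arm 0.45 m, τ = 100 × 0.45 = 45 N·m clockwise.
Total clockwise load moment = 816.8 N·m.
The cable tension T acts at 2.7 m; only its component perpendicular to the bar, T sinθ, produces torque. sinθ = h/√(h²+d²) = 4.2/√(4.2²+2.7²) = 0.8412.
Balancing moments: T × 2.7 × 0.8412 = 816.8, giving T = 816.8 / 2.271 = 360 N.

T ≈ 360 N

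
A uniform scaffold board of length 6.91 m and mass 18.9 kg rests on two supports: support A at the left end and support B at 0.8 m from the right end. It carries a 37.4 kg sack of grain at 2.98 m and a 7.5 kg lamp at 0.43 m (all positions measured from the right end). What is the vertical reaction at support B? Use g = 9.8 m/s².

R_B ≈ 418 N

About support A:
Beam weight: 18.9 × 9.8 = 185.2 N down at 3.455 m → arm 3.455 m, τ = 185.2 × 3.455 = 639.9 N·m clockwise.
Sack of grain: 37.4 × 9.8 = 366.5 N down at 2.98 m → arm 3.93 m, τ = 366.5 × 3.93 = 1440 N·m clockwise.
Lamp: 7.5 × 9.8 = 73.5 N down at 0.43 m → arm 6.48 m, τ = 73.5 × 6.48 = 476.3 N·m clockwise.
Net load moment about support A = 2556 N·m clockwise.
Reaction R at support B is upward at 0.8 m, arm 6.11 m → moment R × 6.11 counterclockwise.
Setting net torque to zero: R × 6.11 = 2556 → R = 418 N.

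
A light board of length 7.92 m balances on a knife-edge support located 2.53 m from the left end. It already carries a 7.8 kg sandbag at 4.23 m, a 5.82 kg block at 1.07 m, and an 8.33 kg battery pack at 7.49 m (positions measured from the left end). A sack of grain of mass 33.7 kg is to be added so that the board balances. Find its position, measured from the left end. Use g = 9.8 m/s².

x ≈ 1.16 m from the left end

Taking torques about the knife-edge support (at 2.53 m from the left end):
Sandbag: 7.8 × 9.8 = 76.44 N down at 4.23 m → arm 1.7 m, τ = 76.44 × 1.7 = 129.9 N·m clockwise.
Block: 5.82 × 9.8 = 57.04 N down at 1.07 m → arm 1.46 m, τ = 57.04 × 1.46 = 83.28 N·m counterclockwise.
Battery pack: 8.33 × 9.8 = 81.63 N down at 7.49 m → arm 4.96 m, τ = 81.63 × 4.96 = 404.9 N·m clockwise.
Net moment of existing loads = 451.5 N·m clockwise.
The sack of grain weighs 33.7 × 9.8 = 330.3 N and must supply an equal counterclockwise moment, so its lever arm about the knife-edge support is 451.5 / 330.3 = 1.37 m.
That puts it at 2.53 − 1.37 = 1.16 m from the left end.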